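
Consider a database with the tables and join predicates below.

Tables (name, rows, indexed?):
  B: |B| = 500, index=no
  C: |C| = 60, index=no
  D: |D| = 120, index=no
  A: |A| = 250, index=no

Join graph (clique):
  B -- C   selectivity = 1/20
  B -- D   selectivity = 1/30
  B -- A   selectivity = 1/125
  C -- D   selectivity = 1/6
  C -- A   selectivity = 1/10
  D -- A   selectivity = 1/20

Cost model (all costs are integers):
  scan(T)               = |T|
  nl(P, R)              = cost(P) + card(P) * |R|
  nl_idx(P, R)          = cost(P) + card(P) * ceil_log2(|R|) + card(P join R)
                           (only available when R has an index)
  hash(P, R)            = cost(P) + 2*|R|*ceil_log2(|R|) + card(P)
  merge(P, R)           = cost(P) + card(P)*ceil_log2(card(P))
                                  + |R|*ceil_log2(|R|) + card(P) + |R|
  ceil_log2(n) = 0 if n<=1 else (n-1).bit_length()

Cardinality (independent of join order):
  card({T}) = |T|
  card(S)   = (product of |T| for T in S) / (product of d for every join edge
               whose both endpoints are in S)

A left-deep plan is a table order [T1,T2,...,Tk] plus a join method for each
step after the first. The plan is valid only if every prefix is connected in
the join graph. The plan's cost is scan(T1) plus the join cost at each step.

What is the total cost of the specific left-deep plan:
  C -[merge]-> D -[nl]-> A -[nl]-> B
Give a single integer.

1051440

step 1: scan C: cost=60, card=60
step 2: join D via merge
    card(P join D) = 60*120/(6) = 1200
    cost = 60 + 60*6 + 120*7 + 60 + 120 = 1440
step 3: join A via nl
    card(P join A) = 1200*250/(10*20) = 1500
    cost = 1440 + 1200*250 = 301440
step 4: join B via nl
    card(P join B) = 1500*500/(20*30*125) = 10
    cost = 301440 + 1500*500 = 1051440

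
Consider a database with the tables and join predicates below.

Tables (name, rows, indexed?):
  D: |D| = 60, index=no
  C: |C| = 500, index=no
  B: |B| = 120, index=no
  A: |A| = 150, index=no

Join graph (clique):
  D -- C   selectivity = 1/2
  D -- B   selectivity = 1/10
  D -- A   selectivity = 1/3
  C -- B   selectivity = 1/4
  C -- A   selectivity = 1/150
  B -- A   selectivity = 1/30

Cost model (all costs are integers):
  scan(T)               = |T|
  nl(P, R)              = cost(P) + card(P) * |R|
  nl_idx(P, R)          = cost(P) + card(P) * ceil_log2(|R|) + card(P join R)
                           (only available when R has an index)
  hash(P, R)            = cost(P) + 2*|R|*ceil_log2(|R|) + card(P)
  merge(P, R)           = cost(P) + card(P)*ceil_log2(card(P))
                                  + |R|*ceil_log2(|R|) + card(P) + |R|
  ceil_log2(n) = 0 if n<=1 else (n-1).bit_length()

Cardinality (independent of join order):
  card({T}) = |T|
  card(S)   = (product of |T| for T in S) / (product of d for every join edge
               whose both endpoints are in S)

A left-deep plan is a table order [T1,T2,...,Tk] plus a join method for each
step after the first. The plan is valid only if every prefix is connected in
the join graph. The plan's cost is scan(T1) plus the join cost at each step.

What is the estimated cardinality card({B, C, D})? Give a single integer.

Tables in S: B(120), C(500), D(60)
Edges inside S: D-C(d=2), D-B(d=10), C-B(d=4)
numerator = 120 * 500 * 60 = 3600000
denominator = 2 * 10 * 4 = 80
card(S) = 3600000 / 80 = 45000

45000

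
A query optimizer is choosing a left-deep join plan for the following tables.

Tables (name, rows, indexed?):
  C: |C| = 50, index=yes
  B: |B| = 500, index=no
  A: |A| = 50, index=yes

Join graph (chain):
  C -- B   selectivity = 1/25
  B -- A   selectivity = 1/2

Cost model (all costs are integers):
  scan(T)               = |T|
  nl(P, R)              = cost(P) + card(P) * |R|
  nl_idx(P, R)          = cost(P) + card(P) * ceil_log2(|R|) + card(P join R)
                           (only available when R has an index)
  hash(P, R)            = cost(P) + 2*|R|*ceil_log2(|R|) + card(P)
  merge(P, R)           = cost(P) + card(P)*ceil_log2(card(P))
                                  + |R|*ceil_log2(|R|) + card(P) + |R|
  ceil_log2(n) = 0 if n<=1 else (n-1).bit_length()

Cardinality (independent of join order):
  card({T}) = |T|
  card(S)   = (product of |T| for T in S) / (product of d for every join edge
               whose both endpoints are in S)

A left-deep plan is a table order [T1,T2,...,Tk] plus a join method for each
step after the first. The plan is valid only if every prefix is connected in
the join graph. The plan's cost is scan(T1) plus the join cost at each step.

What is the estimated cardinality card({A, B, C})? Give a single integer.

25000

Tables in S: A(50), B(500), C(50)
Edges inside S: C-B(d=25), B-A(d=2)
numerator = 50 * 500 * 50 = 1250000
denominator = 25 * 2 = 50
card(S) = 1250000 / 50 = 25000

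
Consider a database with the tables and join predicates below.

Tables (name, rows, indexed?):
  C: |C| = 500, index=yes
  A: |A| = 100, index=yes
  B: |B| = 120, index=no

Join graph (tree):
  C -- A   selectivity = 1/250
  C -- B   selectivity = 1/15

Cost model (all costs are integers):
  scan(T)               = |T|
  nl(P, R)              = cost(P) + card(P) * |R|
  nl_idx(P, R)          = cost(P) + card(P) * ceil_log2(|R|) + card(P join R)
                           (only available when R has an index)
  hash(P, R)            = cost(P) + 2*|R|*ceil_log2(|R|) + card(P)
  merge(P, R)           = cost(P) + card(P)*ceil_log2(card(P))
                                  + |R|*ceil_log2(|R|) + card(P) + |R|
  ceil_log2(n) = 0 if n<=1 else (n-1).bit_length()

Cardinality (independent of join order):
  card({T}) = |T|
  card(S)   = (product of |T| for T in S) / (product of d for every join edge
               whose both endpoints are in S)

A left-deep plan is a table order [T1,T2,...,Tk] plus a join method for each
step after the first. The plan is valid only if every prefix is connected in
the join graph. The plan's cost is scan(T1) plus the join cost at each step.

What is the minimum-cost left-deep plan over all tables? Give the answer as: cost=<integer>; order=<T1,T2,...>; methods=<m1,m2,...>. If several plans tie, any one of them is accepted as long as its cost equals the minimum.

cost=3080; order=A,C,B; methods=nl_idx,hash

Selinger DP (subsets sized 1..n):
  {C}: scan cost=500, card=500
  {A}: scan cost=100, card=100
  {B}: scan cost=120, card=120
  {AC}: card=200; try (C,nl_idx)→1200, (A,hash)→2400, (A,nl_idx)→4200, (C,merge)→5900, (A,merge)→6300, (C,hash)→9200 …(+2); best=1200 via (C,nl_idx)
  {BC}: card=4000; try (B,hash)→2680, (C,nl_idx)→5200, (C,merge)→6080, (B,merge)→6460, (C,hash)→9240, (C,nl)→60120 …(+1); best=2680 via (B,hash)
  {ABC}: card=1600; try (B,hash)→3080, (B,merge)→3960, (A,hash)→8080, (B,nl)→25200, (A,nl_idx)→32280, (A,merge)→55480 …(+1); best=3080 via (B,hash)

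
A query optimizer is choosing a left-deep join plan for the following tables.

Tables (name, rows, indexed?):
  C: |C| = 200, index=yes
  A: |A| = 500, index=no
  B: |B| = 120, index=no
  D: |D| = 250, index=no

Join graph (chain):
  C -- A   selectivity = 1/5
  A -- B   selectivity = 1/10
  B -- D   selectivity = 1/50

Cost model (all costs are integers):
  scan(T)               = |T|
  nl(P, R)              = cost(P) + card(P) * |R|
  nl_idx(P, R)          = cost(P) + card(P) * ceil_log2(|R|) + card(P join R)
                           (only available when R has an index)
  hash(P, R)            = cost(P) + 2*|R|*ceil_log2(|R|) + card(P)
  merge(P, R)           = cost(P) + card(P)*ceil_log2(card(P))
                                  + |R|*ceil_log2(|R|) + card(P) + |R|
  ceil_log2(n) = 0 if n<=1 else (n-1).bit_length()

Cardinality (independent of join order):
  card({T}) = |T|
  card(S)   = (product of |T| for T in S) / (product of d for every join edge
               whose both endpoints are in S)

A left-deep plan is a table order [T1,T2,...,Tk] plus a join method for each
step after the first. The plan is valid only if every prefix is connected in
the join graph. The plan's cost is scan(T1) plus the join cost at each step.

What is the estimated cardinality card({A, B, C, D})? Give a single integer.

Tables in S: A(500), B(120), C(200), D(250)
Edges inside S: C-A(d=5), A-B(d=10), B-D(d=50)
numerator = 500 * 120 * 200 * 250 = 3000000000
denominator = 5 * 10 * 50 = 2500
card(S) = 3000000000 / 2500 = 1200000

1200000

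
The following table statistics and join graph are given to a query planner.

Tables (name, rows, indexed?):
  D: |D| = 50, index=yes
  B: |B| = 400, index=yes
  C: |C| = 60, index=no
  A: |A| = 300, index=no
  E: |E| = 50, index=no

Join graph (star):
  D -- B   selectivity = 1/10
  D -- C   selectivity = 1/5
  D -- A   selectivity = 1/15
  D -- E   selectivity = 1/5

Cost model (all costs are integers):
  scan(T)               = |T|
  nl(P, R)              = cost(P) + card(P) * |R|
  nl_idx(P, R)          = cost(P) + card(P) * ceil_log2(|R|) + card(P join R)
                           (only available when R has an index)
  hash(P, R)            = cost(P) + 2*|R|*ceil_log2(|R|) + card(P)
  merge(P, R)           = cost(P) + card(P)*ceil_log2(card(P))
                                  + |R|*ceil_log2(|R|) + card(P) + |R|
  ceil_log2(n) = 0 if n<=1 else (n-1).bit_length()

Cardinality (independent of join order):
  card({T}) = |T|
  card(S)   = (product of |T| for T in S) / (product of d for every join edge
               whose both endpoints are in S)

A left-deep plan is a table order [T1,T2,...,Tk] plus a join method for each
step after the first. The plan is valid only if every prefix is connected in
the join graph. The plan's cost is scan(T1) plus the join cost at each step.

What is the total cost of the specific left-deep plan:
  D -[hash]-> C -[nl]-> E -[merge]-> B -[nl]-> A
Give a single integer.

step 1: scan D: cost=50, card=50
step 2: join C via hash
    card(P join C) = 50*60/(5) = 600
    cost = 50 + 2*60*6 + 50 = 820
step 3: join E via nl
    card(P join E) = 600*50/(5) = 6000
    cost = 820 + 600*50 = 30820
step 4: join B via merge
    card(P join B) = 6000*400/(10) = 240000
    cost = 30820 + 6000*13 + 400*9 + 6000 + 400 = 118820
step 5: join A via nl
    card(P join A) = 240000*300/(15) = 4800000
    cost = 118820 + 240000*300 = 72118820

72118820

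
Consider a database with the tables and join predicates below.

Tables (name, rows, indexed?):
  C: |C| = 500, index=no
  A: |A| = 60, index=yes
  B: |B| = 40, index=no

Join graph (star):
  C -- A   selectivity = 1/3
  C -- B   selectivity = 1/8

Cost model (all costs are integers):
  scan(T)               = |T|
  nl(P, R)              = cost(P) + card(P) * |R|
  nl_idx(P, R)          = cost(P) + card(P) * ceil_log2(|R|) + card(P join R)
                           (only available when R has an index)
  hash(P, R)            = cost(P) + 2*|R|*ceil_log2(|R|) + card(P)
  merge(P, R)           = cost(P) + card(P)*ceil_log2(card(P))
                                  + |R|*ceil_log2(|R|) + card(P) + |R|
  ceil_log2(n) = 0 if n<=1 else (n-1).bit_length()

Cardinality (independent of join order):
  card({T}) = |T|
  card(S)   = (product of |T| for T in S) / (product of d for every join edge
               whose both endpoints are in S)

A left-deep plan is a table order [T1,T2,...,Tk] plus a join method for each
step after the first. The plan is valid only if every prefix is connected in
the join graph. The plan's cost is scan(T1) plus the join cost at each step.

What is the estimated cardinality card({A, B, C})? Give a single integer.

Tables in S: A(60), B(40), C(500)
Edges inside S: C-A(d=3), C-B(d=8)
numerator = 60 * 40 * 500 = 1200000
denominator = 3 * 8 = 24
card(S) = 1200000 / 24 = 50000

50000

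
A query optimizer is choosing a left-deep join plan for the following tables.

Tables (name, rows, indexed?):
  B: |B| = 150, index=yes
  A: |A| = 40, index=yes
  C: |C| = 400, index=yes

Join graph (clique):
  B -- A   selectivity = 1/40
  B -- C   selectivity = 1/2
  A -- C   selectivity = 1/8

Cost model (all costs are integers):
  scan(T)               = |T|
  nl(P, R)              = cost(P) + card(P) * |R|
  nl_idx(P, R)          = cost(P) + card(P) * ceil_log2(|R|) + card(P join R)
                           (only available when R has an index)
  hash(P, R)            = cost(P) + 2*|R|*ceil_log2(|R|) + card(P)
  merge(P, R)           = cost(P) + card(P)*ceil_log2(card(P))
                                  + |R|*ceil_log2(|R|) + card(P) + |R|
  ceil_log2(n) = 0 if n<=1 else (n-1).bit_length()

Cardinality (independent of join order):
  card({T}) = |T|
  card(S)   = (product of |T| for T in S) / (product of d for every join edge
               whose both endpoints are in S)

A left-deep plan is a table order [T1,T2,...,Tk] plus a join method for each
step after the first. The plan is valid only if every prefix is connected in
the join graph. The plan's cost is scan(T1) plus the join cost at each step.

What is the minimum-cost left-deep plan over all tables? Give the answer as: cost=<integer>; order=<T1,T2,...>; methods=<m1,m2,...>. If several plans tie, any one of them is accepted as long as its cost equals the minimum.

Selinger DP (subsets sized 1..n):
  {B}: scan cost=150, card=150
  {A}: scan cost=40, card=40
  {C}: scan cost=400, card=400
  {AB}: card=150; try (B,nl_idx)→510, (A,hash)→780, (A,nl_idx)→1200, (B,merge)→1670, (A,merge)→1780, (B,hash)→2480 …(+2); best=510 via (B,nl_idx)
  {BC}: card=30000; try (B,hash)→3200, (C,merge)→5500, (B,merge)→5750, (C,hash)→7500, (C,nl_idx)→31500, (B,nl_idx)→33600 …(+2); best=3200 via (B,hash)
  {AC}: card=2000; try (A,hash)→1280, (C,nl_idx)→2400, (C,merge)→4320, (A,merge)→4680, (A,nl_idx)→4800, (C,hash)→7280 …(+2); best=1280 via (A,hash)
  {ABC}: card=3750; try (C,nl_idx)→5610, (B,hash)→5680, (C,merge)→5860, (C,hash)→7860, (B,nl_idx)→21030, (B,merge)→26630 …(+6); best=5610 via (C,nl_idx)

cost=5610; order=A,B,C; methods=nl_idx,nl_idx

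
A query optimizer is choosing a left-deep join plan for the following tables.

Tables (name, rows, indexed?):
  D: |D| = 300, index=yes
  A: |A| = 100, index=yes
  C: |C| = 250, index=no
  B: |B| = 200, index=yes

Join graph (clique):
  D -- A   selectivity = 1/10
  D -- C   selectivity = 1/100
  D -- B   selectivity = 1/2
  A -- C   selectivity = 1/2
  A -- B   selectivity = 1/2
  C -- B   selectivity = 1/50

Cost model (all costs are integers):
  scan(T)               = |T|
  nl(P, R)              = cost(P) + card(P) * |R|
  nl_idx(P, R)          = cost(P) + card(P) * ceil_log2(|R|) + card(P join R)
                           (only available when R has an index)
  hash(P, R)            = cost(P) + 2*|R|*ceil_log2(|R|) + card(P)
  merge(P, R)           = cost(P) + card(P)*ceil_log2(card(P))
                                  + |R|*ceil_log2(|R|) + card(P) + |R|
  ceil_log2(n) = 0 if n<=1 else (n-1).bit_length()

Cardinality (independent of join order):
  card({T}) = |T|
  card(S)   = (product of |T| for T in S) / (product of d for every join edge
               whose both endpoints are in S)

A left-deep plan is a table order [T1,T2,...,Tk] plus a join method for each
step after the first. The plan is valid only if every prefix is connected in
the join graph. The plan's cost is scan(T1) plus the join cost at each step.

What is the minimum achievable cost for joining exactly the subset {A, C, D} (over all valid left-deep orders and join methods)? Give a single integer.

5400

Selinger DP over subsets of {A,C,D}:
  {D}: scan cost=300, card=300
  {A}: scan cost=100, card=100
  {C}: scan cost=250, card=250
  {AD}: card=3000; try (A,hash)→2000, (D,merge)→3900, (D,nl_idx)→4000, (A,merge)→4100, (A,nl_idx)→5400, (D,hash)→5600 …(+2); best=2000 via (A,hash)
  {CD}: card=750; try (D,nl_idx)→3250, (C,hash)→4600, (D,merge)→5500, (C,merge)→5550, (D,hash)→5900, (D,nl)→75250 …(+1); best=3250 via (D,nl_idx)
  {AC}: card=12500; try (A,hash)→1900, (C,merge)→3150, (A,merge)→3300, (C,hash)→4200, (A,nl_idx)→14500, (C,nl)→25100 …(+1); best=1900 via (A,hash)
  {ACD}: card=3750; try (A,hash)→5400, (C,hash)→9000, (A,nl_idx)→12250, (A,merge)→12300, (D,hash)→19800, (C,merge)→43250 …(+5); best=5400 via (A,hash)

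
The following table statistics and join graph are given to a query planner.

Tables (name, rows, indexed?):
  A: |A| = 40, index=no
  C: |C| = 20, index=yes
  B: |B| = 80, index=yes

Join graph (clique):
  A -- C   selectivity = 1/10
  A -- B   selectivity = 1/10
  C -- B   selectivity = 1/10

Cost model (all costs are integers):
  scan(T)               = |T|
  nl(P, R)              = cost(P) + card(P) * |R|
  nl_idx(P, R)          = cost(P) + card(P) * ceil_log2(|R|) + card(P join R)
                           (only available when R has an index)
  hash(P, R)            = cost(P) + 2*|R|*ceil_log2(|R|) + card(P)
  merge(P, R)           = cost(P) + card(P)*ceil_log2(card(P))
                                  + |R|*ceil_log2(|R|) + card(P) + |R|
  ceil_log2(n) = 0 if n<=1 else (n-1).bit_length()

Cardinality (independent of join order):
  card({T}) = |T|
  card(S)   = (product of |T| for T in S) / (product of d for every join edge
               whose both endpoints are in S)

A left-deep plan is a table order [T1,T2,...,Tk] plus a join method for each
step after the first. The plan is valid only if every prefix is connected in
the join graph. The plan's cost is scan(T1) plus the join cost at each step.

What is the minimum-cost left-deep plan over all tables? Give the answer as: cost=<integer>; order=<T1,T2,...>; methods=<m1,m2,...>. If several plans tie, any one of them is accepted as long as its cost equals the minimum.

Selinger DP (subsets sized 1..n):
  {A}: scan cost=40, card=40
  {C}: scan cost=20, card=20
  {B}: scan cost=80, card=80
  {AC}: card=80; try (C,hash)→280, (C,nl_idx)→320, (A,merge)→420, (C,merge)→440, (A,hash)→520, (A,nl)→820 …(+1); best=280 via (C,hash)
  {AB}: card=320; try (B,nl_idx)→640, (A,hash)→640, (B,merge)→960, (A,merge)→1000, (B,hash)→1200, (B,nl)→3240 …(+1); best=640 via (B,nl_idx)
  {BC}: card=160; try (B,nl_idx)→320, (C,hash)→360, (C,nl_idx)→640, (B,merge)→780, (C,merge)→840, (B,hash)→1160 …(+2); best=320 via (B,nl_idx)
  {ABC}: card=64; try (B,nl_idx)→904, (A,hash)→960, (C,hash)→1160, (B,hash)→1480, (B,merge)→1560, (A,merge)→2040 …(+5); best=904 via (B,nl_idx)

cost=904; order=A,C,B; methods=hash,nl_idx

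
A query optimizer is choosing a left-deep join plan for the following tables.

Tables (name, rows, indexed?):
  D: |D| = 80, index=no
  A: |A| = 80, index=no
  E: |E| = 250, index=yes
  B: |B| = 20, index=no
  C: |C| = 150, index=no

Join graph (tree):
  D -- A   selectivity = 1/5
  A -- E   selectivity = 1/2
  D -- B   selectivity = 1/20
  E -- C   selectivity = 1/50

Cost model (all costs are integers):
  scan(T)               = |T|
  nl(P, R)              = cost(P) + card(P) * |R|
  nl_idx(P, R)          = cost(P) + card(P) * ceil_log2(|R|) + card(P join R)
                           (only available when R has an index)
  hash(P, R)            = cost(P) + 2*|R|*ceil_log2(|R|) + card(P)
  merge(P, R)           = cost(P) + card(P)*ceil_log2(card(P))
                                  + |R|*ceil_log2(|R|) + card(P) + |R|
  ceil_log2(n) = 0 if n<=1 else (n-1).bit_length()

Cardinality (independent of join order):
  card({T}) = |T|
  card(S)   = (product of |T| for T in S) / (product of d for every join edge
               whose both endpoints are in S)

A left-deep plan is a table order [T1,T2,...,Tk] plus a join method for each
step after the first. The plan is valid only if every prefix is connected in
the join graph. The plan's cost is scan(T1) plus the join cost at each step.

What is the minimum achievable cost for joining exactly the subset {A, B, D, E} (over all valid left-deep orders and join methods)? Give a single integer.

Selinger DP over subsets of {A,B,D,E}:
  {D}: scan cost=80, card=80
  {A}: scan cost=80, card=80
  {E}: scan cost=250, card=250
  {B}: scan cost=20, card=20
  {AD}: card=1280; try (D,hash)→1280, (A,hash)→1280, (D,merge)→1360, (A,merge)→1360, (D,nl)→6480, (A,nl)→6480; best=1280 via (D,hash)
  {BD}: card=80; try (B,hash)→360, (D,merge)→780, (B,merge)→840, (D,hash)→1160, (D,nl)→1620, (B,nl)→1680; best=360 via (B,hash)
  {AE}: card=10000; try (A,hash)→1620, (E,merge)→2970, (A,merge)→3140, (E,hash)→4160, (E,nl_idx)→10720, (E,nl)→20080 …(+1); best=1620 via (A,hash)
  {ADE}: card=160000; try (E,hash)→6560, (D,hash)→12740, (E,merge)→18890, (D,merge)→152260, (E,nl_idx)→171520, (E,nl)→321280 …(+1); best=6560 via (E,hash)
  {ABD}: card=1280; try (A,hash)→1560, (A,merge)→1640, (B,hash)→2760, (A,nl)→6760, (B,merge)→16760, (B,nl)→26880; best=1560 via (A,hash)
  {ABDE}: card=160000; try (E,hash)→6840, (E,merge)→19170, (B,hash)→166760, (E,nl_idx)→171800, (E,nl)→321560, (B,merge)→3046680 …(+1); best=6840 via (E,hash)

6840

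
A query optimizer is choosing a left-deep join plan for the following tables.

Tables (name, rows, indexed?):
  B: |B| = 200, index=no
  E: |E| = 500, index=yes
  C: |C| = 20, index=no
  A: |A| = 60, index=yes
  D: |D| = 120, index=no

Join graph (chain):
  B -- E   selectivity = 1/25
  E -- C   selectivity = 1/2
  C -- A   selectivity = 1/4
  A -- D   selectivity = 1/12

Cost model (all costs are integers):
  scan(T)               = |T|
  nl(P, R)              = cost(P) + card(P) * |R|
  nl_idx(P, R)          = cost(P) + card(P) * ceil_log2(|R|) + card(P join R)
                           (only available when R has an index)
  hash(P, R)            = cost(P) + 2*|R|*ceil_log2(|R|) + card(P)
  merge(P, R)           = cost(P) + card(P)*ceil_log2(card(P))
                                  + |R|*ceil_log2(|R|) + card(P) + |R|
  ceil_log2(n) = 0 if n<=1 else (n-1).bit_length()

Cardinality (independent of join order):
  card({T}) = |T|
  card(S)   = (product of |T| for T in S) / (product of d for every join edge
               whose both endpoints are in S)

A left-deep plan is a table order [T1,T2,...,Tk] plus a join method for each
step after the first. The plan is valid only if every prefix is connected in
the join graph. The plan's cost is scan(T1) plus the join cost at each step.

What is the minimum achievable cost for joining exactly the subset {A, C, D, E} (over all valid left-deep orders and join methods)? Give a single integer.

Selinger DP over subsets of {A,C,D,E}:
  {E}: scan cost=500, card=500
  {C}: scan cost=20, card=20
  {A}: scan cost=60, card=60
  {D}: scan cost=120, card=120
  {CE}: card=5000; try (C,hash)→1200, (E,merge)→5140, (E,nl_idx)→5200, (C,merge)→5620, (E,hash)→9040, (E,nl)→10020 …(+1); best=1200 via (C,hash)
  {AC}: card=300; try (C,hash)→320, (A,nl_idx)→440, (A,merge)→560, (C,merge)→600, (A,hash)→760, (A,nl)→1220 …(+1); best=320 via (C,hash)
  {AD}: card=600; try (A,hash)→960, (D,merge)→1440, (A,nl_idx)→1440, (A,merge)→1500, (D,hash)→1800, (D,nl)→7260 …(+1); best=960 via (A,hash)
  {ACE}: card=75000; try (A,hash)→6920, (E,merge)→8320, (E,hash)→9620, (A,merge)→71620, (E,nl_idx)→78020, (A,nl_idx)→106200 …(+2); best=6920 via (A,hash)
  {ACD}: card=3000; try (C,hash)→1760, (D,hash)→2300, (D,merge)→4280, (C,merge)→7680, (C,nl)→12960, (D,nl)→36320; best=1760 via (C,hash)
  {ACDE}: card=750000; try (E,hash)→13760, (E,merge)→45760, (D,hash)→83600, (E,nl_idx)→778760, (D,merge)→1357880, (E,nl)→1501760 …(+1); best=13760 via (E,hash)

13760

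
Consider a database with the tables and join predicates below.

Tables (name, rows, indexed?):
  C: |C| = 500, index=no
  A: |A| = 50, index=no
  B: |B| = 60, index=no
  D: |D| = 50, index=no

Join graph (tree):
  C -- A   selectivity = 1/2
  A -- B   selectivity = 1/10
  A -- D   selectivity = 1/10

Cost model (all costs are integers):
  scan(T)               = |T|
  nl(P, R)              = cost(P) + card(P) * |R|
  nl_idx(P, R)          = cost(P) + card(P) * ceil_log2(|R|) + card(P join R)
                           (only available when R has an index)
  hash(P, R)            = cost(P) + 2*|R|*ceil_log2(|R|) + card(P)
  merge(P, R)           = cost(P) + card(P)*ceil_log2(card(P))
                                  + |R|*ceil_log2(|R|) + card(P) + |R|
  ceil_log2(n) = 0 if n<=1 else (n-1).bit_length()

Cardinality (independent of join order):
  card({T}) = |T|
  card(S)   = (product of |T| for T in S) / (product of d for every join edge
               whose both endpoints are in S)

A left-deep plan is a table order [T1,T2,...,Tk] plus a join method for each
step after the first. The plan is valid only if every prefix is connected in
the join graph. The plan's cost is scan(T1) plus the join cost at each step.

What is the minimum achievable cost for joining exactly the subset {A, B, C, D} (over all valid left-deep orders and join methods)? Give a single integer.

Selinger DP over subsets of {A,B,C,D}:
  {C}: scan cost=500, card=500
  {A}: scan cost=50, card=50
  {B}: scan cost=60, card=60
  {D}: scan cost=50, card=50
  {AC}: card=12500; try (A,hash)→1600, (C,merge)→5400, (A,merge)→5850, (C,hash)→9100, (C,nl)→25050, (A,nl)→25500; best=1600 via (A,hash)
  {AB}: card=300; try (A,hash)→720, (B,hash)→820, (B,merge)→820, (A,merge)→830, (B,nl)→3050, (A,nl)→3060; best=720 via (A,hash)
  {AD}: card=250; try (D,hash)→700, (A,hash)→700, (D,merge)→750, (A,merge)→750, (D,nl)→2550, (A,nl)→2550; best=700 via (D,hash)
  {ABC}: card=75000; try (C,merge)→8720, (C,hash)→10020, (B,hash)→14820, (C,nl)→150720, (B,merge)→189520, (B,nl)→751600; best=8720 via (C,merge)
  {ACD}: card=62500; try (C,merge)→7950, (C,hash)→9950, (D,hash)→14700, (C,nl)→125700, (D,merge)→189450, (D,nl)→626600; best=7950 via (C,merge)
  {ABD}: card=1500; try (D,hash)→1620, (B,hash)→1670, (B,merge)→3370, (D,merge)→4070, (B,nl)→15700, (D,nl)→15720; best=1620 via (D,hash)
  {ABCD}: card=375000; try (C,hash)→12120, (C,merge)→24620, (B,hash)→71170, (D,hash)→84320, (C,nl)→751620, (B,merge)→1070870 …(+3); best=12120 via (C,hash)

12120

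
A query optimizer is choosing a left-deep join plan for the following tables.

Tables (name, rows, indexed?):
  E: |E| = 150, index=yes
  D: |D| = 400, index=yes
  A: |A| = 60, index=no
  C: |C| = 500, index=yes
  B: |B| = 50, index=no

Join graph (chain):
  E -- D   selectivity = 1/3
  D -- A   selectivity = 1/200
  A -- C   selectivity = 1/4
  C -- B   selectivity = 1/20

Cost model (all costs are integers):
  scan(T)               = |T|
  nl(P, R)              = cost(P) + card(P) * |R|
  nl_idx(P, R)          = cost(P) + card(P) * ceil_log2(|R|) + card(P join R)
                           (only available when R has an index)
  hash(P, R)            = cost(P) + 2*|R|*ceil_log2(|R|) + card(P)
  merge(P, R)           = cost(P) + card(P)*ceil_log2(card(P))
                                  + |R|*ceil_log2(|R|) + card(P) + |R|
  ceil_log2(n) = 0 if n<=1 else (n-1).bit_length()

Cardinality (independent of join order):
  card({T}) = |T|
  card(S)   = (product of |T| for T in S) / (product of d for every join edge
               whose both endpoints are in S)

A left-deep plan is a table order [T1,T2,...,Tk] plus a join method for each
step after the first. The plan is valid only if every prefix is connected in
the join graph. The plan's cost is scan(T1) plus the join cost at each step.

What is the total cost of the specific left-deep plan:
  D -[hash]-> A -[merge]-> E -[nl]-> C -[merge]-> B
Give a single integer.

18754180

step 1: scan D: cost=400, card=400
step 2: join A via hash
    card(P join A) = 400*60/(200) = 120
    cost = 400 + 2*60*6 + 400 = 1520
step 3: join E via merge
    card(P join E) = 120*150/(3) = 6000
    cost = 1520 + 120*7 + 150*8 + 120 + 150 = 3830
step 4: join C via nl
    card(P join C) = 6000*500/(4) = 750000
    cost = 3830 + 6000*500 = 3003830
step 5: join B via merge
    card(P join B) = 750000*50/(20) = 1875000
    cost = 3003830 + 750000*20 + 50*6 + 750000 + 50 = 18754180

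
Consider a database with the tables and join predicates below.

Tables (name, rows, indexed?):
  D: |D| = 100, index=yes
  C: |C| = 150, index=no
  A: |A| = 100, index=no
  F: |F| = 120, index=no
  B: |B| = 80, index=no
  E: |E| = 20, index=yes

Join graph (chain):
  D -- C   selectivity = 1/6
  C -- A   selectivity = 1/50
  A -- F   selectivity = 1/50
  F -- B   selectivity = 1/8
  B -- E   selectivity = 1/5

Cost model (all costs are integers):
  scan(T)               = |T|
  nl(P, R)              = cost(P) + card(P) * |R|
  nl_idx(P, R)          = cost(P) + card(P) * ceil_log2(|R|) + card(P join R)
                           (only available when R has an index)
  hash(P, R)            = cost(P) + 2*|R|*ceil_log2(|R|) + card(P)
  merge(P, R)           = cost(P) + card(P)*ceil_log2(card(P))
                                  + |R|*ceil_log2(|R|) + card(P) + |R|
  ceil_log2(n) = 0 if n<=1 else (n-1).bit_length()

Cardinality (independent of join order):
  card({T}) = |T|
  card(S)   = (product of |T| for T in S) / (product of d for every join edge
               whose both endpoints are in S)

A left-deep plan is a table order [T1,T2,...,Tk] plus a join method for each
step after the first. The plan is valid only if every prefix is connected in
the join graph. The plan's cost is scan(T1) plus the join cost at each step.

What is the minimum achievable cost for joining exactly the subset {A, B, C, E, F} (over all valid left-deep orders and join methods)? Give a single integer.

12920

Selinger DP over subsets of {A,B,C,E,F}:
  {C}: scan cost=150, card=150
  {A}: scan cost=100, card=100
  {F}: scan cost=120, card=120
  {B}: scan cost=80, card=80
  {E}: scan cost=20, card=20
  {AC}: card=300; try (A,hash)→1700, (C,merge)→2250, (A,merge)→2300, (C,hash)→2600, (C,nl)→15100, (A,nl)→15150; best=1700 via (A,hash)
  {AF}: card=240; try (A,hash)→1640, (F,merge)→1860, (F,hash)→1880, (A,merge)→1880, (F,nl)→12100, (A,nl)→12120; best=1640 via (A,hash)
  {BF}: card=1200; try (B,hash)→1360, (F,merge)→1680, (B,merge)→1720, (F,hash)→1840, (F,nl)→9680, (B,nl)→9720; best=1360 via (B,hash)
  {BE}: card=320; try (E,hash)→360, (B,merge)→780, (E,nl_idx)→800, (E,merge)→840, (B,hash)→1160, (B,nl)→1620 …(+1); best=360 via (E,hash)
  {ACF}: card=720; try (F,hash)→3680, (C,hash)→4280, (C,merge)→5150, (F,merge)→5660, (C,nl)→37640, (F,nl)→37700; best=3680 via (F,hash)
  {ABF}: card=2400; try (B,hash)→3000, (A,hash)→3960, (B,merge)→4440, (A,merge)→16560, (B,nl)→20840, (A,nl)→121360; best=3000 via (B,hash)
  {BEF}: card=4800; try (F,hash)→2360, (E,hash)→2760, (F,merge)→4520, (E,nl_idx)→12160, (E,merge)→15880, (E,nl)→25360 …(+1); best=2360 via (F,hash)
  {ABCF}: card=7200; try (B,hash)→5520, (C,hash)→7800, (B,merge)→12240, (C,merge)→35550, (B,nl)→61280, (C,nl)→363000; best=5520 via (B,hash)
  {ABEF}: card=9600; try (E,hash)→5600, (A,hash)→8560, (E,nl_idx)→24600, (E,merge)→34320, (E,nl)→51000, (A,merge)→70360 …(+1); best=5600 via (E,hash)
  {ABCEF}: card=28800; try (E,hash)→12920, (C,hash)→17600, (E,nl_idx)→70320, (E,merge)→106440, (E,nl)→149520, (C,merge)→150950 …(+1); best=12920 via (E,hash)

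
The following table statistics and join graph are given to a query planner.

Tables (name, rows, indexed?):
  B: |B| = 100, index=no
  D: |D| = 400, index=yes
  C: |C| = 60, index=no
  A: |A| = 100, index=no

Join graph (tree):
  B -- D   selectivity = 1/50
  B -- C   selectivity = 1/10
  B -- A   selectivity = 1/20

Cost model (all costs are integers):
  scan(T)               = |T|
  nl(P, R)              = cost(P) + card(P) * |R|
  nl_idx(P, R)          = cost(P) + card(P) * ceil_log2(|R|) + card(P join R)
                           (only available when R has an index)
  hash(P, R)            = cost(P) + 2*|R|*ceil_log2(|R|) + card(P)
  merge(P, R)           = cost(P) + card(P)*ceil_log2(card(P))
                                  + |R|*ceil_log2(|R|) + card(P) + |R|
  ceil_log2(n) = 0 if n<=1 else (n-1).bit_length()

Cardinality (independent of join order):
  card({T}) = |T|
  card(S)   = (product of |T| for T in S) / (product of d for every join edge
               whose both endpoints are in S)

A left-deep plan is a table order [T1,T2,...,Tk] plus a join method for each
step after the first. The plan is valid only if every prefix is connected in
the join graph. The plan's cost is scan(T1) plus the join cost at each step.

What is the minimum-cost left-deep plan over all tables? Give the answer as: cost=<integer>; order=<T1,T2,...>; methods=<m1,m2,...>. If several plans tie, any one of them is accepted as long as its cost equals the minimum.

Selinger DP (subsets sized 1..n):
  {B}: scan cost=100, card=100
  {D}: scan cost=400, card=400
  {C}: scan cost=60, card=60
  {A}: scan cost=100, card=100
  {BD}: card=800; try (D,nl_idx)→1800, (B,hash)→2200, (D,merge)→4900, (B,merge)→5200, (D,hash)→7400, (D,nl)→40100 …(+1); best=1800 via (D,nl_idx)
  {BC}: card=600; try (C,hash)→920, (B,merge)→1280, (C,merge)→1320, (B,hash)→1520, (B,nl)→6060, (C,nl)→6100; best=920 via (C,hash)
  {AB}: card=500; try (B,hash)→1600, (A,hash)→1600, (B,merge)→1700, (A,merge)→1700, (B,nl)→10100, (A,nl)→10100; best=1600 via (B,hash)
  {BCD}: card=4800; try (C,hash)→3320, (D,hash)→8720, (C,merge)→11020, (D,nl_idx)→11120, (D,merge)→11520, (C,nl)→49800 …(+1); best=3320 via (C,hash)
  {ABD}: card=4000; try (A,hash)→4000, (D,hash)→9300, (D,nl_idx)→10100, (D,merge)→10600, (A,merge)→11400, (A,nl)→81800 …(+1); best=4000 via (A,hash)
  {ABC}: card=3000; try (C,hash)→2820, (A,hash)→2920, (C,merge)→7020, (A,merge)→8320, (C,nl)→31600, (A,nl)→60920; best=2820 via (C,hash)
  {ABCD}: card=24000; try (C,hash)→8720, (A,hash)→9520, (D,hash)→13020, (D,merge)→45820, (D,nl_idx)→53820, (C,merge)→56420 …(+4); best=8720 via (C,hash)

cost=8720; order=B,D,A,C; methods=nl_idx,hash,hash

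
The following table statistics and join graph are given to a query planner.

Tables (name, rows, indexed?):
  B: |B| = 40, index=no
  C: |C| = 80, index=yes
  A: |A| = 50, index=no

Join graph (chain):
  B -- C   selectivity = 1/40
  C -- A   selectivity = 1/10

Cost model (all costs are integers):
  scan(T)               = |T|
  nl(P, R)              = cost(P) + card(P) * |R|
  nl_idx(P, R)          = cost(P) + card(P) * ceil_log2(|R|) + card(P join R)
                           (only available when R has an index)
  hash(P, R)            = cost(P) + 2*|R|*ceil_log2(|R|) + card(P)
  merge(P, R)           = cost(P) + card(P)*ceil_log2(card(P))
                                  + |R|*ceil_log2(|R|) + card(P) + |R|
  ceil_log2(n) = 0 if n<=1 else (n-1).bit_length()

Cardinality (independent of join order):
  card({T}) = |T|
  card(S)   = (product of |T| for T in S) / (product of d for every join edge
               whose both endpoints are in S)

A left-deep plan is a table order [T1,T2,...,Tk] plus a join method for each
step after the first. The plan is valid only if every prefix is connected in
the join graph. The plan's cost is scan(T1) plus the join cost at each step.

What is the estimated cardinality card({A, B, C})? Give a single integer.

400

Tables in S: A(50), B(40), C(80)
Edges inside S: B-C(d=40), C-A(d=10)
numerator = 50 * 40 * 80 = 160000
denominator = 40 * 10 = 400
card(S) = 160000 / 400 = 400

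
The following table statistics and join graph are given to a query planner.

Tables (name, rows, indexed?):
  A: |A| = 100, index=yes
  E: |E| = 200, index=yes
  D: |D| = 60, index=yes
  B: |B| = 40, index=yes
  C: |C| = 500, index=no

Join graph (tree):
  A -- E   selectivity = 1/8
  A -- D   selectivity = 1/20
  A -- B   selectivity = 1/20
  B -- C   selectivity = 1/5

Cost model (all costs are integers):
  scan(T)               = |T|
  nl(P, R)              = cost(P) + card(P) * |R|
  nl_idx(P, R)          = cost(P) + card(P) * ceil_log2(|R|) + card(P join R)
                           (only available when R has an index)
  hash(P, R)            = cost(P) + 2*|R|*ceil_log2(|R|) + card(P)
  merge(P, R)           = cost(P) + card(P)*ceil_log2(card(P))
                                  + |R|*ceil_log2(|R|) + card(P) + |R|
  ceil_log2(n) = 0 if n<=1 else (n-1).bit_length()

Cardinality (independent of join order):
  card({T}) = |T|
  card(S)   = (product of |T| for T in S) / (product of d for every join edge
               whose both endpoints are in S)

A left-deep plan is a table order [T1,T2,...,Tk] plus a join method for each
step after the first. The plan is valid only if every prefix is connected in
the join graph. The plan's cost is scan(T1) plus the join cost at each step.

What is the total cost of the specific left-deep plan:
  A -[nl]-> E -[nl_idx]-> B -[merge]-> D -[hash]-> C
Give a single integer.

step 1: scan A: cost=100, card=100
step 2: join E via nl
    card(P join E) = 100*200/(8) = 2500
    cost = 100 + 100*200 = 20100
step 3: join B via nl_idx
    card(P join B) = 2500*40/(20) = 5000
    cost = 20100 + 2500*6 + 5000 = 40100
step 4: join D via merge
    card(P join D) = 5000*60/(20) = 15000
    cost = 40100 + 5000*13 + 60*6 + 5000 + 60 = 110520
step 5: join C via hash
    card(P join C) = 15000*500/(5) = 1500000
    cost = 110520 + 2*500*9 + 15000 = 134520

134520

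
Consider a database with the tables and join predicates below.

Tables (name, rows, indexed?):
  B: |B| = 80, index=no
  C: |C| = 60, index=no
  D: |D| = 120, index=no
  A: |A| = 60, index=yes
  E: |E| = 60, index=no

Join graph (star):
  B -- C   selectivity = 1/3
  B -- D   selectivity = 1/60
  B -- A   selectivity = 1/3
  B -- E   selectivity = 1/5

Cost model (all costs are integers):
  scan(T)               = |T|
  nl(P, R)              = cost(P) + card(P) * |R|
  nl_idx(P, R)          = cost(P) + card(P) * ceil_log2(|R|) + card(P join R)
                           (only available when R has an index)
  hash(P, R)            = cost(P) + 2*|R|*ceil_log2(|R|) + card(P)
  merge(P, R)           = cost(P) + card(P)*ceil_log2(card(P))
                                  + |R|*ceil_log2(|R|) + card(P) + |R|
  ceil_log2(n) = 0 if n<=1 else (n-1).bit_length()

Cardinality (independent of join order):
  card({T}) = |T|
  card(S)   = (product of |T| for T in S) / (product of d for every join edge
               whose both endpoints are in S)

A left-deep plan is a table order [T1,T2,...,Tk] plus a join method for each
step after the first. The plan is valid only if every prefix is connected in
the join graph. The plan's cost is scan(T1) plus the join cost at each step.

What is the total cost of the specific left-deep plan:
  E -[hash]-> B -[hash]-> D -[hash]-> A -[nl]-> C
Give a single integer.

step 1: scan E: cost=60, card=60
step 2: join B via hash
    card(P join B) = 60*80/(5) = 960
    cost = 60 + 2*80*7 + 60 = 1240
step 3: join D via hash
    card(P join D) = 960*120/(60) = 1920
    cost = 1240 + 2*120*7 + 960 = 3880
step 4: join A via hash
    card(P join A) = 1920*60/(3) = 38400
    cost = 3880 + 2*60*6 + 1920 = 6520
step 5: join C via nl
    card(P join C) = 38400*60/(3) = 768000
    cost = 6520 + 38400*60 = 2310520

2310520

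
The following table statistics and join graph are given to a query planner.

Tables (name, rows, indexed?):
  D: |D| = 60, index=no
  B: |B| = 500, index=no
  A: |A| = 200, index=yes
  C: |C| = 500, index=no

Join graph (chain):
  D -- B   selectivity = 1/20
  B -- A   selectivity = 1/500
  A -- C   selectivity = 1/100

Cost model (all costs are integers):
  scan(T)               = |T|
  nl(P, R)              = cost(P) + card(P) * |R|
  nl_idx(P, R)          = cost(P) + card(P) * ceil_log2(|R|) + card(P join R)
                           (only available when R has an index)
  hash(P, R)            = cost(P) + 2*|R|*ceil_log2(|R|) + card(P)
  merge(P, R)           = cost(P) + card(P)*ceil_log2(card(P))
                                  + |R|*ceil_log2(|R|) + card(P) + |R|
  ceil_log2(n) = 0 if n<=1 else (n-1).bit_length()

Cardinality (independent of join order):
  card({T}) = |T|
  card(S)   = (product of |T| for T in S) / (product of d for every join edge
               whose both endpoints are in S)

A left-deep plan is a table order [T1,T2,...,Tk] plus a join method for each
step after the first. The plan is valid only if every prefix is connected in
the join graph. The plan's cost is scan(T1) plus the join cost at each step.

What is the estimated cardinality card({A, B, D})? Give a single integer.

Tables in S: A(200), B(500), D(60)
Edges inside S: D-B(d=20), B-A(d=500)
numerator = 200 * 500 * 60 = 6000000
denominator = 20 * 500 = 10000
card(S) = 6000000 / 10000 = 600

600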